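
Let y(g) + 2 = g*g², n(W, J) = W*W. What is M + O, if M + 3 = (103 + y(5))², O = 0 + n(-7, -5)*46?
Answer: 53327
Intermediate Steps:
n(W, J) = W²
O = 2254 (O = 0 + (-7)²*46 = 0 + 49*46 = 0 + 2254 = 2254)
y(g) = -2 + g³ (y(g) = -2 + g*g² = -2 + g³)
M = 51073 (M = -3 + (103 + (-2 + 5³))² = -3 + (103 + (-2 + 125))² = -3 + (103 + 123)² = -3 + 226² = -3 + 51076 = 51073)
M + O = 51073 + 2254 = 53327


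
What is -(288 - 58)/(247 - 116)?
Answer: -230/131 ≈ -1.7557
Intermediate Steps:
-(288 - 58)/(247 - 116) = -230/131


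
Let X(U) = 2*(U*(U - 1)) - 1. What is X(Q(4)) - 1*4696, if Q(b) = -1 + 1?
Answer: -4697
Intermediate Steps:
Q(b) = 0
X(U) = -1 + 2*U*(-1 + U) (X(U) = 2*(U*(-1 + U)) - 1 = 2*U*(-1 + U) - 1 = -1 + 2*U*(-1 + U))
X(Q(4)) - 1*4696 = (-1 - 2*0 + 2*0²) - 1*4696 = (-1 + 0 + 2*0) - 4696 = (-1 + 0 + 0) - 4696 = -1 - 4696 = -4697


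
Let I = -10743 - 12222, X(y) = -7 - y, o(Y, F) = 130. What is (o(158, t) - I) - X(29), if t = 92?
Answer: 23131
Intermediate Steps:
I = -22965
(o(158, t) - I) - X(29) = (130 - 1*(-22965)) - (-7 - 1*29) = (130 + 22965) - (-7 - 29) = 23095 - 1*(-36) = 23095 + 36 = 23131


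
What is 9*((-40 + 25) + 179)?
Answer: 1476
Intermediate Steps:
9*((-40 + 25) + 179) = 9*(-15 + 179) = 9*164 = 1476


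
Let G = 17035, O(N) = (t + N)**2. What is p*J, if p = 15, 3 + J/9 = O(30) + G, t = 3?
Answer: 2446335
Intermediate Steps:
O(N) = (3 + N)**2
J = 163089 (J = -27 + 9*((3 + 30)**2 + 17035) = -27 + 9*(33**2 + 17035) = -27 + 9*(1089 + 17035) = -27 + 9*18124 = -27 + 163116 = 163089)
p*J = 15*163089 = 2446335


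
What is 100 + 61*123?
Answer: 7603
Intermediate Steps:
100 + 61*123 = 100 + 7503 = 7603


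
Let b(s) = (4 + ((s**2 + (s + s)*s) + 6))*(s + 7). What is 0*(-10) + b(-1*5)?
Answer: 170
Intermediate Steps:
b(s) = (7 + s)*(10 + 3*s**2) (b(s) = (4 + ((s**2 + (2*s)*s) + 6))*(7 + s) = (4 + ((s**2 + 2*s**2) + 6))*(7 + s) = (4 + (3*s**2 + 6))*(7 + s) = (4 + (6 + 3*s**2))*(7 + s) = (10 + 3*s**2)*(7 + s) = (7 + s)*(10 + 3*s**2))
0*(-10) + b(-1*5) = 0*(-10) + (70 + 3*(-1*5)**3 + 10*(-1*5) + 21*(-1*5)**2) = 0 + (70 + 3*(-5)**3 + 10*(-5) + 21*(-5)**2) = 0 + (70 + 3*(-125) - 50 + 21*25) = 0 + (70 - 375 - 50 + 525) = 0 + 170 = 170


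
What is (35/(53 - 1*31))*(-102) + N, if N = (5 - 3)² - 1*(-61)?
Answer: -1070/11 ≈ -97.273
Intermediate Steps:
N = 65 (N = 2² + 61 = 4 + 61 = 65)
(35/(53 - 1*31))*(-102) + N = (35/(53 - 1*31))*(-102) + 65 = (35/(53 - 31))*(-102) + 65 = (35/22)*(-102) + 65 = -1785/11 + 65 = -1070/11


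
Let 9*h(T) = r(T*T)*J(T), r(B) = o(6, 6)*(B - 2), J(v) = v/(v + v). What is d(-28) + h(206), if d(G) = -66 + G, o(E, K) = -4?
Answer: -85714/9 ≈ -9523.8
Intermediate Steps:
J(v) = 1/2 (J(v) = v/((2*v)) = (1/(2*v))*v = 1/2)
r(B) = 8 - 4*B (r(B) = -4*(B - 2) = -4*(-2 + B) = 8 - 4*B)
h(T) = 4/9 - 2*T**2/9 (h(T) = ((8 - 4*T*T)*(1/2))/9 = ((8 - 4*T**2)*(1/2))/9 = (4 - 2*T**2)/9 = 4/9 - 2*T**2/9)
d(-28) + h(206) = (-66 - 28) + (4/9 - 2/9*206**2) = -94 + (4/9 - 2/9*42436) = -94 + (4/9 - 84872/9) = -94 - 84868/9 = -85714/9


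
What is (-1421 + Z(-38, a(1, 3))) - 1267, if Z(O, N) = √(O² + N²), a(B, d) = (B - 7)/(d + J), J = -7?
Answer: -2688 + √5785/2 ≈ -2650.0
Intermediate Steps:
a(B, d) = (-7 + B)/(-7 + d) (a(B, d) = (B - 7)/(d - 7) = (-7 + B)/(-7 + d))
Z(O, N) = √(N² + O²)
(-1421 + Z(-38, a(1, 3))) - 1267 = (-1421 + √(((-7 + 1)/(-7 + 3))² + (-38)²)) - 1267 = (-1421 + √((-6/(-4))² + 1444)) - 1267 = (-1421 + √((-¼*(-6))² + 1444)) - 1267 = (-1421 + √((3/2)² + 1444)) - 1267 = (-1421 + √(9/4 + 1444)) - 1267 = (-1421 + √(5785/4)) - 1267 = (-1421 + √5785/2) - 1267 = -2688 + √5785/2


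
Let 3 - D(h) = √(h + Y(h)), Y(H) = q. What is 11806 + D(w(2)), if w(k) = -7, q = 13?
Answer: 11809 - √6 ≈ 11807.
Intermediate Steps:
Y(H) = 13
D(h) = 3 - √(13 + h) (D(h) = 3 - √(h + 13) = 3 - √(13 + h))
11806 + D(w(2)) = 11806 + (3 - √(13 - 7)) = 11806 + (3 - √6) = 11809 - √6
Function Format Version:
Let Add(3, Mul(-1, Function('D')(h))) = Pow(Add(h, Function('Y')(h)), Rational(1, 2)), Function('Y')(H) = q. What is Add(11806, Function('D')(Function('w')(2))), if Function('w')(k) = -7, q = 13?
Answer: Add(11809, Mul(-1, Pow(6, Rational(1, 2)))) ≈ 11807.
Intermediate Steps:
Function('Y')(H) = 13
Function('D')(h) = Add(3, Mul(-1, Pow(Add(13, h), Rational(1, 2)))) (Function('D')(h) = Add(3, Mul(-1, Pow(Add(h, 13), Rational(1, 2)))) = Add(3, Mul(-1, Pow(Add(13, h), Rational(1, 2)))))
Add(11806, Function('D')(Function('w')(2))) = Add(11806, Add(3, Mul(-1, Pow(Add(13, -7), Rational(1, 2))))) = Add(11806, Add(3, Mul(-1, Pow(6, Rational(1, 2))))) = Add(11809, Mul(-1, Pow(6, Rational(1, 2))))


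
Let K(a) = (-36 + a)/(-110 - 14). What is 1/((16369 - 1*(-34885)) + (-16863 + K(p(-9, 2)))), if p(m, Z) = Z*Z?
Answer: 31/1066129 ≈ 2.9077e-5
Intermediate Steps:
p(m, Z) = Z**2
K(a) = 9/31 - a/124 (K(a) = (-36 + a)/(-124) = (-36 + a)*(-1/124) = 9/31 - a/124)
1/((16369 - 1*(-34885)) + (-16863 + K(p(-9, 2)))) = 1/((16369 - 1*(-34885)) + (-16863 + (9/31 - 1/124*2**2))) = 1/((16369 + 34885) + (-16863 + (9/31 - 1/124*4))) = 1/(51254 + (-16863 + (9/31 - 1/31))) = 1/(51254 + (-16863 + 8/31)) = 1/(51254 - 522745/31) = 1/(1066129/31) = 31/1066129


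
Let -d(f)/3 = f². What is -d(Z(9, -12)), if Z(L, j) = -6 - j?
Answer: 108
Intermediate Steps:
d(f) = -3*f²
-d(Z(9, -12)) = -(-3)*(-6 - 1*(-12))² = -(-3)*(-6 + 12)² = -(-3)*6² = -(-3)*36 = -1*(-108) = 108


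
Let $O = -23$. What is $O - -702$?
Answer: $679$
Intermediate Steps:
$O - -702 = -23 - -702 = -23 + 702 = 679$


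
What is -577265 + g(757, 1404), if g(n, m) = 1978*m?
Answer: 2199847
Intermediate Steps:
-577265 + g(757, 1404) = -577265 + 1978*1404 = -577265 + 2777112 = 2199847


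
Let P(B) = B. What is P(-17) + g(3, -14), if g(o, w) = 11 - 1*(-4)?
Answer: -2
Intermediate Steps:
g(o, w) = 15 (g(o, w) = 11 + 4 = 15)
P(-17) + g(3, -14) = -17 + 15 = -2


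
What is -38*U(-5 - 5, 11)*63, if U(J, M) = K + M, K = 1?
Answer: -28728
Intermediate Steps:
U(J, M) = 1 + M
-38*U(-5 - 5, 11)*63 = -38*(1 + 11)*63 = -38*12*63 = -456*63 = -28728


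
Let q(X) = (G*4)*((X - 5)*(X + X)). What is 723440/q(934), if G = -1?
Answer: -45215/433843 ≈ -0.10422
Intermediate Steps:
q(X) = -8*X*(-5 + X) (q(X) = (-1*4)*((X - 5)*(X + X)) = -4*(-5 + X)*2*X = -8*X*(-5 + X))
723440/q(934) = 723440/((8*934*(5 - 1*934))) = 723440/((8*934*(5 - 934))) = 723440/((8*934*(-929))) = 723440/(-6941488) = 723440*(-1/6941488) = -45215/433843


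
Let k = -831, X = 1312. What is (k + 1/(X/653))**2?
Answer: 1187269565161/1721344 ≈ 6.8973e+5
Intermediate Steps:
(k + 1/(X/653))**2 = (-831 + 1/(1312/653))**2 = (-831 + 653/1312)**2 = (-1089619/1312)**2 = 1187269565161/1721344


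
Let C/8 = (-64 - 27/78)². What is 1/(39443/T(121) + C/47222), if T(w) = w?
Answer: 68974477/22532350878 ≈ 0.0030611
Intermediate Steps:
C = 5597858/169 (C = 8*(-64 - 27/78)² = 8*(-64 - 27*1/78)² = 8*(-64 - 9/26)² = 8*(-1673/26)² = 8*(2798929/676) = 5597858/169 ≈ 33123.)
1/(39443/T(121) + C/47222) = 1/(39443/121 + (5597858/169)/47222) = 1/(39443*(1/121) + (5597858/169)*(1/47222)) = 1/(39443/121 + 399847/570037) = 1/(22532350878/68974477) = 68974477/22532350878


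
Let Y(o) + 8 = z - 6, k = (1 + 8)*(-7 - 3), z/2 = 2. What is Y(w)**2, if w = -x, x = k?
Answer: 100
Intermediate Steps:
z = 4 (z = 2*2 = 4)
k = -90 (k = 9*(-10) = -90)
x = -90
w = 90 (w = -1*(-90) = 90)
Y(o) = -10 (Y(o) = -8 + (4 - 6) = -8 - 2 = -10)
Y(w)**2 = (-10)**2 = 100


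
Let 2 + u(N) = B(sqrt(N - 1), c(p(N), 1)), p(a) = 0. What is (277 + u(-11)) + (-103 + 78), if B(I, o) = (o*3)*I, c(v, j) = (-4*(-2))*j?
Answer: 250 + 48*I*sqrt(3) ≈ 250.0 + 83.138*I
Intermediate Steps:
c(v, j) = 8*j
B(I, o) = 3*I*o (B(I, o) = (3*o)*I = 3*I*o)
u(N) = -2 + 24*sqrt(-1 + N) (u(N) = -2 + 3*sqrt(N - 1)*(8*1) = -2 + 3*sqrt(-1 + N)*8 = -2 + 24*sqrt(-1 + N))
(277 + u(-11)) + (-103 + 78) = (277 + (-2 + 24*sqrt(-1 - 11))) + (-103 + 78) = (277 + (-2 + 24*sqrt(-12))) - 25 = (277 + (-2 + 24*(2*I*sqrt(3)))) - 25 = (277 + (-2 + 48*I*sqrt(3))) - 25 = (275 + 48*I*sqrt(3)) - 25 = 250 + 48*I*sqrt(3)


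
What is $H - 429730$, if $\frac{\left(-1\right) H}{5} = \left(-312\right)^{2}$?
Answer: $-916450$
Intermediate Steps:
$H = -486720$ ($H = - 5 \left(-312\right)^{2} = \left(-5\right) 97344 = -486720$)
$H - 429730 = -486720 - 429730 = -916450$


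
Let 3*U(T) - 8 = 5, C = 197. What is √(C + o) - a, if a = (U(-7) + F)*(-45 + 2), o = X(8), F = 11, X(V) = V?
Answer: 1978/3 + √205 ≈ 673.65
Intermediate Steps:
U(T) = 13/3 (U(T) = 8/3 + (⅓)*5 = 8/3 + 5/3 = 13/3)
o = 8
a = -1978/3 (a = (13/3 + 11)*(-45 + 2) = (46/3)*(-43) = -1978/3 ≈ -659.33)
√(C + o) - a = √(197 + 8) - 1*(-1978/3) = √205 + 1978/3 = 1978/3 + √205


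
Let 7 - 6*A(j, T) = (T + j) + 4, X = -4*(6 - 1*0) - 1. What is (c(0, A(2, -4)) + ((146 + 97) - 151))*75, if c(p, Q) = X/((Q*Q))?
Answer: 4200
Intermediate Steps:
X = -25 (X = -4*(6 + 0) - 1 = -4*6 - 1 = -24 - 1 = -25)
A(j, T) = ½ - T/6 - j/6 (A(j, T) = 7/6 - ((T + j) + 4)/6 = 7/6 - (4 + T + j)/6 = 7/6 + (-⅔ - T/6 - j/6) = ½ - T/6 - j/6)
c(p, Q) = -25/Q²
(c(0, A(2, -4)) + ((146 + 97) - 151))*75 = (-25/(½ - ⅙*(-4) - ⅙*2)² + ((146 + 97) - 151))*75 = (-25/(½ + ⅔ - ⅓)² + (243 - 151))*75 = (-25/(⅚)² + 92)*75 = (-25*36/25 + 92)*75 = (-36 + 92)*75 = 56*75 = 4200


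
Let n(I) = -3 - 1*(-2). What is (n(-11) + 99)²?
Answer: 9604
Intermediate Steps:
n(I) = -1 (n(I) = -3 + 2 = -1)
(n(-11) + 99)² = (-1 + 99)² = 98² = 9604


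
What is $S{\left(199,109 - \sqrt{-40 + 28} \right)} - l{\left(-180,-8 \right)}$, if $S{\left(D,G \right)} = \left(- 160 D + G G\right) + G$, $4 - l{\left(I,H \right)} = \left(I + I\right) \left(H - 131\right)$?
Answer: $30174 - 438 i \sqrt{3} \approx 30174.0 - 758.64 i$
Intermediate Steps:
$l{\left(I,H \right)} = 4 - 2 I \left(-131 + H\right)$ ($l{\left(I,H \right)} = 4 - \left(I + I\right) \left(H - 131\right) = 4 - 2 I \left(-131 + H\right)$)
$S{\left(D,G \right)} = G + G^{2} - 160 D$ ($S{\left(D,G \right)} = \left(- 160 D + G^{2}\right) + G = \left(G^{2} - 160 D\right) + G = G + G^{2} - 160 D$)
$S{\left(199,109 - \sqrt{-40 + 28} \right)} - l{\left(-180,-8 \right)} = \left(\left(109 - \sqrt{-40 + 28}\right) + \left(109 - \sqrt{-40 + 28}\right)^{2} - 31840\right) - \left(4 + 262 \left(-180\right) - \left(-16\right) \left(-180\right)\right) = \left(\left(109 - \sqrt{-12}\right) + \left(109 - \sqrt{-12}\right)^{2} - 31840\right) - \left(4 - 47160 - 2880\right) = \left(\left(109 - 2 i \sqrt{3}\right) + \left(109 - 2 i \sqrt{3}\right)^{2} - 31840\right) - -50036 = \left(\left(109 - 2 i \sqrt{3}\right) + \left(109 - 2 i \sqrt{3}\right)^{2} - 31840\right) + 50036 = \left(-31731 + \left(109 - 2 i \sqrt{3}\right)^{2} - 2 i \sqrt{3}\right) + 50036 = 18305 + \left(109 - 2 i \sqrt{3}\right)^{2} - 2 i \sqrt{3}$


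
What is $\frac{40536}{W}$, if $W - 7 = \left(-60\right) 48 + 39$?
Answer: $- \frac{20268}{1417} \approx -14.303$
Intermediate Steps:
$W = -2834$ ($W = 7 + \left(\left(-60\right) 48 + 39\right) = 7 + \left(-2880 + 39\right) = 7 - 2841 = -2834$)
$\frac{40536}{W} = \frac{40536}{-2834} = 40536 \left(- \frac{1}{2834}\right) = - \frac{20268}{1417}$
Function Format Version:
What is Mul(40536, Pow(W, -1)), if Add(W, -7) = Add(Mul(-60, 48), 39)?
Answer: Rational(-20268, 1417) ≈ -14.303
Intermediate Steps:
W = -2834 (W = Add(7, Add(Mul(-60, 48), 39)) = Add(7, Add(-2880, 39)) = Add(7, -2841) = -2834)
Mul(40536, Pow(W, -1)) = Mul(40536, Pow(-2834, -1)) = Mul(40536, Rational(-1, 2834)) = Rational(-20268, 1417)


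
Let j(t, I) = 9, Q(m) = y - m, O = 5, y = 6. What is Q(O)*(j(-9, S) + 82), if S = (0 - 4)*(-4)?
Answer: 91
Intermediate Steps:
Q(m) = 6 - m
S = 16 (S = -4*(-4) = 16)
Q(O)*(j(-9, S) + 82) = (6 - 1*5)*(9 + 82) = (6 - 5)*91 = 1*91 = 91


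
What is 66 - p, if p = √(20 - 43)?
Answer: 66 - I*√23 ≈ 66.0 - 4.7958*I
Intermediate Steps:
p = I*√23 (p = √(-23) = I*√23 ≈ 4.7958*I)
66 - p = 66 - I*√23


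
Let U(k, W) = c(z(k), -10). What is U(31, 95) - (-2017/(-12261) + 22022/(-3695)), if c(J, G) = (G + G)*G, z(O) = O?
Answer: 9323437927/45304395 ≈ 205.80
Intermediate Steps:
c(J, G) = 2*G² (c(J, G) = (2*G)*G = 2*G²)
U(k, W) = 200 (U(k, W) = 2*(-10)² = 2*100 = 200)
U(31, 95) - (-2017/(-12261) + 22022/(-3695)) = 200 - (-2017/(-12261) + 22022/(-3695)) = 200 - (-2017*(-1/12261) + 22022*(-1/3695)) = 200 - (2017/12261 - 22022/3695) = 200 - 1*(-262558927/45304395) = 200 + 262558927/45304395 = 9323437927/45304395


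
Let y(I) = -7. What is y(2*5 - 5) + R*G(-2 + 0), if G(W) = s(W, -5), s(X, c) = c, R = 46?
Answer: -237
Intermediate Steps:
G(W) = -5
y(2*5 - 5) + R*G(-2 + 0) = -7 + 46*(-5) = -7 - 230 = -237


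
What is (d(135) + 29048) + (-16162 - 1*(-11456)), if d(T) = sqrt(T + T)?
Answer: 24342 + 3*sqrt(30) ≈ 24358.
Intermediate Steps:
d(T) = sqrt(2)*sqrt(T) (d(T) = sqrt(2*T) = sqrt(2)*sqrt(T))
(d(135) + 29048) + (-16162 - 1*(-11456)) = (sqrt(2)*sqrt(135) + 29048) + (-16162 - 1*(-11456)) = (sqrt(2)*(3*sqrt(15)) + 29048) + (-16162 + 11456) = (3*sqrt(30) + 29048) - 4706 = (29048 + 3*sqrt(30)) - 4706 = 24342 + 3*sqrt(30)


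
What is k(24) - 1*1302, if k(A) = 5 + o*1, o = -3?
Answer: -1300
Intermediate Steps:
k(A) = 2 (k(A) = 5 - 3*1 = 5 - 3 = 2)
k(24) - 1*1302 = 2 - 1*1302 = 2 - 1302 = -1300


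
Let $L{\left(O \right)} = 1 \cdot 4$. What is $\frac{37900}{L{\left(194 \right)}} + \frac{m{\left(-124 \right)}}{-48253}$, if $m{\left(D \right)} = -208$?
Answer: $\frac{457197383}{48253} \approx 9475.0$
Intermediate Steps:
$L{\left(O \right)} = 4$
$\frac{37900}{L{\left(194 \right)}} + \frac{m{\left(-124 \right)}}{-48253} = \frac{37900}{4} - \frac{208}{-48253} = 37900 \cdot \frac{1}{4} - - \frac{208}{48253} = 9475 + \frac{208}{48253} = \frac{457197383}{48253}$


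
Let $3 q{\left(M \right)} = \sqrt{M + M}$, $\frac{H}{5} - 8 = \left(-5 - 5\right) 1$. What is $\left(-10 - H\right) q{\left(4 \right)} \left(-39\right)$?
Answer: $0$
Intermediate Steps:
$H = -10$ ($H = 40 + 5 \left(-5 - 5\right) 1 = 40 + 5 \left(\left(-10\right) 1\right) = 40 + 5 \left(-10\right) = 40 - 50 = -10$)
$q{\left(M \right)} = \frac{\sqrt{2} \sqrt{M}}{3}$ ($q{\left(M \right)} = \frac{\sqrt{M + M}}{3} = \frac{\sqrt{2 M}}{3} = \frac{\sqrt{2} \sqrt{M}}{3}$)
$\left(-10 - H\right) q{\left(4 \right)} \left(-39\right) = \left(-10 - -10\right) \frac{\sqrt{2} \sqrt{4}}{3} \left(-39\right) = \left(-10 + 10\right) \frac{1}{3} \sqrt{2} \cdot 2 \left(-39\right) = 0 \frac{2 \sqrt{2}}{3} \left(-39\right) = 0 \left(-39\right) = 0$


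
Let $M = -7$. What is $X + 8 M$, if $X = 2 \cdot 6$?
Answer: $-44$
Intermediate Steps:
$X = 12$
$X + 8 M = 12 + 8 \left(-7\right) = 12 - 56 = -44$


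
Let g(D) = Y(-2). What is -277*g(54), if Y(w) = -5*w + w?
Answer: -2216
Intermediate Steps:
Y(w) = -4*w
g(D) = 8 (g(D) = -4*(-2) = 8)
-277*g(54) = -277*8 = -2216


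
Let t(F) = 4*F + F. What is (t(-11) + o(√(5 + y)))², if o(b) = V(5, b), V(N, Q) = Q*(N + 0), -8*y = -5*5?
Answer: 25825/8 - 275*√130/2 ≈ 1660.4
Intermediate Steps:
y = 25/8 (y = -(-5)*5/8 = -⅛*(-25) = 25/8 ≈ 3.1250)
t(F) = 5*F
V(N, Q) = N*Q (V(N, Q) = Q*N = N*Q)
o(b) = 5*b
(t(-11) + o(√(5 + y)))² = (5*(-11) + 5*√(5 + 25/8))² = (-55 + 5*√(65/8))² = (-55 + 5*(√130/4))² = (-55 + 5*√130/4)²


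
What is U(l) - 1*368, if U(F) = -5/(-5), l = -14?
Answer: -367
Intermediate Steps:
U(F) = 1 (U(F) = -⅕*(-5) = 1)
U(l) - 1*368 = 1 - 1*368 = 1 - 368 = -367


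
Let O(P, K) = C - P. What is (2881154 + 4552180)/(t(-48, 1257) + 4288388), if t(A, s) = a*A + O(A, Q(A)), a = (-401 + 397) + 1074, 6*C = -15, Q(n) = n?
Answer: 14866668/8474147 ≈ 1.7544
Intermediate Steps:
C = -5/2 (C = (1/6)*(-15) = -5/2 ≈ -2.5000)
O(P, K) = -5/2 - P
a = 1070 (a = -4 + 1074 = 1070)
t(A, s) = -5/2 + 1069*A (t(A, s) = 1070*A + (-5/2 - A) = -5/2 + 1069*A)
(2881154 + 4552180)/(t(-48, 1257) + 4288388) = (2881154 + 4552180)/((-5/2 + 1069*(-48)) + 4288388) = 7433334/((-5/2 - 51312) + 4288388) = 7433334/(-102629/2 + 4288388) = 7433334/(8474147/2) = 7433334*(2/8474147) = 14866668/8474147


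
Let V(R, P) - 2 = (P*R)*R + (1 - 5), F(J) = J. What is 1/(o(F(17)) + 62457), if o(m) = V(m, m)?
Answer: 1/67368 ≈ 1.4844e-5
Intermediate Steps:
V(R, P) = -2 + P*R² (V(R, P) = 2 + ((P*R)*R + (1 - 5)) = 2 + (P*R² - 4) = 2 + (-4 + P*R²) = -2 + P*R²)
o(m) = -2 + m³ (o(m) = -2 + m*m² = -2 + m³)
1/(o(F(17)) + 62457) = 1/((-2 + 17³) + 62457) = 1/((-2 + 4913) + 62457) = 1/(4911 + 62457) = 1/67368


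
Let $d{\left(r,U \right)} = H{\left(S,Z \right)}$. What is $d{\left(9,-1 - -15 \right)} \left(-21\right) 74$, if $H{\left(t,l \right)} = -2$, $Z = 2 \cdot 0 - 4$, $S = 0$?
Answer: $3108$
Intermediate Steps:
$Z = -4$ ($Z = 0 - 4 = -4$)
$d{\left(r,U \right)} = -2$
$d{\left(9,-1 - -15 \right)} \left(-21\right) 74 = \left(-2\right) \left(-21\right) 74 = 42 \cdot 74 = 3108$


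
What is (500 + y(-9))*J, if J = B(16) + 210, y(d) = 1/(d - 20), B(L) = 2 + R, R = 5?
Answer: 3146283/29 ≈ 1.0849e+5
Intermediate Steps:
B(L) = 7 (B(L) = 2 + 5 = 7)
y(d) = 1/(-20 + d)
J = 217 (J = 7 + 210 = 217)
(500 + y(-9))*J = (500 + 1/(-20 - 9))*217 = (500 + 1/(-29))*217 = (500 - 1/29)*217 = (14499/29)*217 = 3146283/29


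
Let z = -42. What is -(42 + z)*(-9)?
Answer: 0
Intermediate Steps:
-(42 + z)*(-9) = -(42 - 42)*(-9) = -0*(-9) = -1*0 = 0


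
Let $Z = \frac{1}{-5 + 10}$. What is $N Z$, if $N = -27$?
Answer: $- \frac{27}{5} \approx -5.4$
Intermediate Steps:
$Z = \frac{1}{5} \approx 0.2$
$N Z = \left(-27\right) \frac{1}{5} = - \frac{27}{5}$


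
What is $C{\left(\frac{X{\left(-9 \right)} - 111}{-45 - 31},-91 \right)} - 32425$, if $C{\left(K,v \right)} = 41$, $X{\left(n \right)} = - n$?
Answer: $-32384$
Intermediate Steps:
$C{\left(\frac{X{\left(-9 \right)} - 111}{-45 - 31},-91 \right)} - 32425 = 41 - 32425 = -32384$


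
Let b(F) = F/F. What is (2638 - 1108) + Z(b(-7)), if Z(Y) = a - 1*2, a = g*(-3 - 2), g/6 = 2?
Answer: 1468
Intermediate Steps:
g = 12 (g = 6*2 = 12)
a = -60 (a = 12*(-3 - 2) = 12*(-5) = -60)
b(F) = 1
Z(Y) = -62 (Z(Y) = -60 - 1*2 = -60 - 2 = -62)
(2638 - 1108) + Z(b(-7)) = (2638 - 1108) - 62 = 1530 - 62 = 1468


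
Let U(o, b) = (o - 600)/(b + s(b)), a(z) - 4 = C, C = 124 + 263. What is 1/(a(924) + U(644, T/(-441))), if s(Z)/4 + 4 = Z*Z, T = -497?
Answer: 38867/15022361 ≈ 0.0025873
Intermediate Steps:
s(Z) = -16 + 4*Z² (s(Z) = -16 + 4*(Z*Z) = -16 + 4*Z²)
C = 387
a(z) = 391 (a(z) = 4 + 387 = 391)
U(o, b) = (-600 + o)/(-16 + b + 4*b²) (U(o, b) = (o - 600)/(b + (-16 + 4*b²)) = (-600 + o)/(-16 + b + 4*b²))
1/(a(924) + U(644, T/(-441))) = 1/(391 + (-600 + 644)/(-16 - 497/(-441) + 4*(-497/(-441))²)) = 1/(391 + 44/(-16 - 497*(-1/441) + 4*(-497*(-1/441))²)) = 1/(391 + 44/(-16 + 71/63 + 4*(71/63)²)) = 1/(391 + 44/(-16 + 71/63 + 4*(5041/3969))) = 1/(391 + 44/(-16 + 71/63 + 20164/3969)) = 1/(391 + 44/(-38867/3969)) = 1/(391 - 3969/38867*44) = 1/(391 - 174636/38867) = 1/(15022361/38867) = 38867/15022361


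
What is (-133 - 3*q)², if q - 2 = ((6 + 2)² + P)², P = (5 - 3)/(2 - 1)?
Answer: 174424849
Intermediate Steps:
P = 2 (P = 2/1 = 2*1 = 2)
q = 4358 (q = 2 + ((6 + 2)² + 2)² = 2 + (8² + 2)² = 2 + (64 + 2)² = 2 + 66² = 2 + 4356 = 4358)
(-133 - 3*q)² = (-133 - 3*4358)² = (-133 - 13074)² = (-13207)² = 174424849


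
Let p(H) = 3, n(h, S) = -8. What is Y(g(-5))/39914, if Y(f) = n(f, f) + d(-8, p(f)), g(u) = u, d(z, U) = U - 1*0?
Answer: -5/39914 ≈ -0.00012527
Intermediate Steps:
d(z, U) = U (d(z, U) = U + 0 = U)
Y(f) = -5 (Y(f) = -8 + 3 = -5)
Y(g(-5))/39914 = -5/39914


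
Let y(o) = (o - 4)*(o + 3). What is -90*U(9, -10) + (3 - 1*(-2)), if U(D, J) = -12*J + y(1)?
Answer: -9715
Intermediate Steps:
y(o) = (-4 + o)*(3 + o)
U(D, J) = -12 - 12*J (U(D, J) = -12*J + (-12 + 1² - 1*1) = -12*J + (-12 + 1 - 1) = -12*J - 12 = -12 - 12*J)
-90*U(9, -10) + (3 - 1*(-2)) = -90*(-12 - 12*(-10)) + (3 - 1*(-2)) = -90*(-12 + 120) + (3 + 2) = -90*108 + 5 = -9720 + 5 = -9715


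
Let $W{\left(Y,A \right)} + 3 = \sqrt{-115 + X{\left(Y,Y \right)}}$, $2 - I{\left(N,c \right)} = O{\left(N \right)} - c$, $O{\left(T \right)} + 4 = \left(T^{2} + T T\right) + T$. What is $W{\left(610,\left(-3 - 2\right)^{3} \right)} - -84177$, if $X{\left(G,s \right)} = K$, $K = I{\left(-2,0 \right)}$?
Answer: $84174 + i \sqrt{115} \approx 84174.0 + 10.724 i$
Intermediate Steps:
$O{\left(T \right)} = -4 + T + 2 T^{2}$ ($O{\left(T \right)} = -4 + \left(\left(T^{2} + T T\right) + T\right) = -4 + \left(\left(T^{2} + T^{2}\right) + T\right) = -4 + \left(2 T^{2} + T\right) = -4 + \left(T + 2 T^{2}\right) = -4 + T + 2 T^{2}$)
$I{\left(N,c \right)} = 6 + c - N - 2 N^{2}$ ($I{\left(N,c \right)} = 2 - \left(\left(-4 + N + 2 N^{2}\right) - c\right) = 2 - \left(-4 + N - c + 2 N^{2}\right) = 6 + c - N - 2 N^{2}$)
$K = 0$ ($K = 6 + 0 - -2 - 2 \left(-2\right)^{2} = 6 + 0 + 2 - 8 = 0$)
$X{\left(G,s \right)} = 0$
$W{\left(Y,A \right)} = -3 + i \sqrt{115}$ ($W{\left(Y,A \right)} = -3 + \sqrt{-115 + 0} = -3 + \sqrt{-115} = -3 + i \sqrt{115}$)
$W{\left(610,\left(-3 - 2\right)^{3} \right)} - -84177 = \left(-3 + i \sqrt{115}\right) - -84177 = \left(-3 + i \sqrt{115}\right) + 84177 = 84174 + i \sqrt{115}$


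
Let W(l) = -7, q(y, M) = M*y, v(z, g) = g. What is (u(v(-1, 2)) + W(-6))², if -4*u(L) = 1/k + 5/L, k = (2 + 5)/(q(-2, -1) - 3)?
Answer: 180625/3136 ≈ 57.597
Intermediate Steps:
k = -7 (k = (2 + 5)/(-1*(-2) - 3) = 7/(2 - 3) = 7/(-1) = 7*(-1) = -7)
u(L) = 1/28 - 5/(4*L) (u(L) = -(1/(-7) + 5/L)/4 = -(1*(-⅐) + 5/L)/4 = -(-⅐ + 5/L)/4 = 1/28 - 5/(4*L))
(u(v(-1, 2)) + W(-6))² = ((1/28)*(-35 + 2)/2 - 7)² = ((1/28)*(½)*(-33) - 7)² = (-33/56 - 7)² = (-425/56)² = 180625/3136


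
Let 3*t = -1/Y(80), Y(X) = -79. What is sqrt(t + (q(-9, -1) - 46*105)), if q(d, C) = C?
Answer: I*sqrt(271352202)/237 ≈ 69.505*I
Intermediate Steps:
t = 1/237 (t = (-1/(-79))/3 = (-1*(-1/79))/3 = (1/3)*(1/79) = 1/237 ≈ 0.0042194)
sqrt(t + (q(-9, -1) - 46*105)) = sqrt(1/237 + (-1 - 46*105)) = sqrt(1/237 + (-1 - 4830)) = sqrt(1/237 - 4831) = sqrt(-1144946/237) = I*sqrt(271352202)/237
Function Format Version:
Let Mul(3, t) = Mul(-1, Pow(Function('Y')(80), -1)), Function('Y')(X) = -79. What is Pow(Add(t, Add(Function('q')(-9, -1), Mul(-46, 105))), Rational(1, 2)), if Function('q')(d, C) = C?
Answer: Mul(Rational(1, 237), I, Pow(271352202, Rational(1, 2))) ≈ Mul(69.505, I)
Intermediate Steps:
t = Rational(1, 237) (t = Mul(Rational(1, 3), Mul(-1, Pow(-79, -1))) = Mul(Rational(1, 3), Mul(-1, Rational(-1, 79))) = Mul(Rational(1, 3), Rational(1, 79)) = Rational(1, 237) ≈ 0.0042194)
Pow(Add(t, Add(Function('q')(-9, -1), Mul(-46, 105))), Rational(1, 2)) = Pow(Add(Rational(1, 237), Add(-1, Mul(-46, 105))), Rational(1, 2)) = Pow(Add(Rational(1, 237), Add(-1, -4830)), Rational(1, 2)) = Pow(Add(Rational(1, 237), -4831), Rational(1, 2)) = Pow(Rational(-1144946, 237), Rational(1, 2)) = Mul(Rational(1, 237), I, Pow(271352202, Rational(1, 2)))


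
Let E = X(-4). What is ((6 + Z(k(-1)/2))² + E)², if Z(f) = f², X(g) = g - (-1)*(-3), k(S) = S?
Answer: 263169/256 ≈ 1028.0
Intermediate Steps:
X(g) = -3 + g (X(g) = g - 1*3 = g - 3 = -3 + g)
E = -7 (E = -3 - 4 = -7)
((6 + Z(k(-1)/2))² + E)² = ((6 + (-1/2)²)² - 7)² = ((6 + (-1*½)²)² - 7)² = ((6 + (-½)²)² - 7)² = ((6 + ¼)² - 7)² = ((25/4)² - 7)² = (625/16 - 7)² = (513/16)² = 263169/256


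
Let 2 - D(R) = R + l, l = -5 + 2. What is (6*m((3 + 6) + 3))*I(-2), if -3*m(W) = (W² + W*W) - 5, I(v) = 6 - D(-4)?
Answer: 1698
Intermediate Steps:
l = -3
D(R) = 5 - R (D(R) = 2 - (R - 3) = 2 - (-3 + R) = 2 + (3 - R) = 5 - R)
I(v) = -3 (I(v) = 6 - (5 - 1*(-4)) = 6 - (5 + 4) = 6 - 1*9 = 6 - 9 = -3)
m(W) = 5/3 - 2*W²/3 (m(W) = -((W² + W*W) - 5)/3 = -((W² + W²) - 5)/3 = -(2*W² - 5)/3 = -(-5 + 2*W²)/3 = 5/3 - 2*W²/3)
(6*m((3 + 6) + 3))*I(-2) = (6*(5/3 - 2*((3 + 6) + 3)²/3))*(-3) = (6*(5/3 - 2*(9 + 3)²/3))*(-3) = (6*(5/3 - ⅔*12²))*(-3) = (6*(5/3 - ⅔*144))*(-3) = (6*(5/3 - 96))*(-3) = (6*(-283/3))*(-3) = -566*(-3) = 1698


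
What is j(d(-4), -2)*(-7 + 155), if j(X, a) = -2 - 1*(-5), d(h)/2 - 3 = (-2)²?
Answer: 444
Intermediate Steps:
d(h) = 14 (d(h) = 6 + 2*(-2)² = 6 + 2*4 = 6 + 8 = 14)
j(X, a) = 3 (j(X, a) = -2 + 5 = 3)
j(d(-4), -2)*(-7 + 155) = 3*(-7 + 155) = 3*148 = 444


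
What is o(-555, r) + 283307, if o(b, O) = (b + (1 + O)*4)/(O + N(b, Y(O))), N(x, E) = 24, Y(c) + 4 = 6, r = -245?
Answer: 62612378/221 ≈ 2.8331e+5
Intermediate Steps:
Y(c) = 2 (Y(c) = -4 + 6 = 2)
o(b, O) = (4 + b + 4*O)/(24 + O) (o(b, O) = (b + (1 + O)*4)/(O + 24) = (b + (4 + 4*O))/(24 + O) = (4 + b + 4*O)/(24 + O))
o(-555, r) + 283307 = (4 - 555 + 4*(-245))/(24 - 245) + 283307 = (4 - 555 - 980)/(-221) + 283307 = -1/221*(-1531) + 283307 = 1531/221 + 283307 = 62612378/221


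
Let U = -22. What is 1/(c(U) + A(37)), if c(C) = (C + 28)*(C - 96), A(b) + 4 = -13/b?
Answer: -37/26357 ≈ -0.0014038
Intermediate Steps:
A(b) = -4 - 13/b
c(C) = (-96 + C)*(28 + C) (c(C) = (28 + C)*(-96 + C) = (-96 + C)*(28 + C))
1/(c(U) + A(37)) = 1/((-2688 + (-22)² - 68*(-22)) + (-4 - 13/37)) = 1/((-2688 + 484 + 1496) + (-4 - 13*1/37)) = 1/(-708 + (-4 - 13/37)) = 1/(-708 - 161/37) = 1/(-26357/37) = -37/26357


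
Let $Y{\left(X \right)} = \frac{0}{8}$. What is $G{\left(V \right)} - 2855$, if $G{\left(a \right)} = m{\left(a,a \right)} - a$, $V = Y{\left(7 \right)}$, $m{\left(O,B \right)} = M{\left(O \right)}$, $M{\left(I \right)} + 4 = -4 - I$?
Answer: $-2863$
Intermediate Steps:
$Y{\left(X \right)} = 0$ ($Y{\left(X \right)} = 0 \cdot \frac{1}{8} = 0$)
$M{\left(I \right)} = -8 - I$ ($M{\left(I \right)} = -4 - \left(4 + I\right) = -8 - I$)
$m{\left(O,B \right)} = -8 - O$
$V = 0$
$G{\left(a \right)} = -8 - 2 a$ ($G{\left(a \right)} = \left(-8 - a\right) - a = -8 - 2 a$)
$G{\left(V \right)} - 2855 = \left(-8 - 0\right) - 2855 = \left(-8 + 0\right) - 2855 = -8 - 2855 = -2863$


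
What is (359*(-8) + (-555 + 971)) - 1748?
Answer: -4204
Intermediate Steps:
(359*(-8) + (-555 + 971)) - 1748 = (-2872 + 416) - 1748 = -2456 - 1748 = -4204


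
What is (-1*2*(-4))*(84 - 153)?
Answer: -552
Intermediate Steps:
(-1*2*(-4))*(84 - 153) = -2*(-4)*(-69) = 8*(-69) = -552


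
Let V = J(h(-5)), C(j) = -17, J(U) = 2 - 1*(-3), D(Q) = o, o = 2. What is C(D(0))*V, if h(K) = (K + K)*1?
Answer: -85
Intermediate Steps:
D(Q) = 2
h(K) = 2*K (h(K) = (2*K)*1 = 2*K)
J(U) = 5 (J(U) = 2 + 3 = 5)
V = 5
C(D(0))*V = -17*5 = -85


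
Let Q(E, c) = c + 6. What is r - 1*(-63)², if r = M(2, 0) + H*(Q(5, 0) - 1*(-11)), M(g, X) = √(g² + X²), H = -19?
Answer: -4290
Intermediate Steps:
Q(E, c) = 6 + c
M(g, X) = √(X² + g²)
r = -321 (r = √(0² + 2²) - 19*((6 + 0) - 1*(-11)) = √(0 + 4) - 19*(6 + 11) = √4 - 19*17 = 2 - 323 = -321)
r - 1*(-63)² = -321 - 1*(-63)² = -321 - 1*3969 = -321 - 3969 = -4290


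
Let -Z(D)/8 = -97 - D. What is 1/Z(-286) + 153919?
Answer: 232725527/1512 ≈ 1.5392e+5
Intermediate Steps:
Z(D) = 776 + 8*D (Z(D) = -8*(-97 - D) = 776 + 8*D)
1/Z(-286) + 153919 = 1/(776 + 8*(-286)) + 153919 = 1/(776 - 2288) + 153919 = 1/(-1512) + 153919 = -1/1512 + 153919 = 232725527/1512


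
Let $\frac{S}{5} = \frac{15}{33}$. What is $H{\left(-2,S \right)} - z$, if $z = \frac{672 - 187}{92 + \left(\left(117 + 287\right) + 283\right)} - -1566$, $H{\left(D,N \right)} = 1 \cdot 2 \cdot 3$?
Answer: $- \frac{1215725}{779} \approx -1560.6$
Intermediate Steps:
$S = \frac{25}{11}$ ($S = 5 \cdot \frac{15}{33} = 5 \cdot 15 \cdot \frac{1}{33} = 5 \cdot \frac{5}{11} = \frac{25}{11} \approx 2.2727$)
$H{\left(D,N \right)} = 6$ ($H{\left(D,N \right)} = 2 \cdot 3 = 6$)
$z = \frac{1220399}{779}$ ($z = \frac{485}{92 + \left(404 + 283\right)} + 1566 = \frac{485}{92 + 687} + 1566 = \frac{485}{779} + 1566 = \frac{1220399}{779} \approx 1566.6$)
$H{\left(-2,S \right)} - z = 6 - \frac{1220399}{779} = - \frac{1215725}{779}$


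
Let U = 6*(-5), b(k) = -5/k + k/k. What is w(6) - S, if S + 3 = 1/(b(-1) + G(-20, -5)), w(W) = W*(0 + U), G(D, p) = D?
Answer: -2477/14 ≈ -176.93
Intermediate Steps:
b(k) = 1 - 5/k (b(k) = -5/k + 1 = 1 - 5/k)
U = -30
w(W) = -30*W (w(W) = W*(0 - 30) = W*(-30) = -30*W)
S = -43/14 (S = -3 + 1/((-5 - 1)/(-1) - 20) = -3 + 1/(-1*(-6) - 20) = -3 + 1/(6 - 20) = -3 + 1/(-14) = -3 - 1/14 = -43/14 ≈ -3.0714)
w(6) - S = -30*6 - 1*(-43/14) = -180 + 43/14 = -2477/14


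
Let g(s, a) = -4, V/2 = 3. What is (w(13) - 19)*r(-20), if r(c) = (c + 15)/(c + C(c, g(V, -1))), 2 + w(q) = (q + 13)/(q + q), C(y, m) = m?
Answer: -25/6 ≈ -4.1667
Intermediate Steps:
V = 6 (V = 2*3 = 6)
w(q) = -2 + (13 + q)/(2*q) (w(q) = -2 + (q + 13)/(q + q) = -2 + (13 + q)/((2*q)) = -2 + (13 + q)*(1/(2*q)) = -2 + (13 + q)/(2*q))
r(c) = (15 + c)/(-4 + c) (r(c) = (c + 15)/(c - 4) = (15 + c)/(-4 + c))
(w(13) - 19)*r(-20) = ((½)*(13 - 3*13)/13 - 19)*((15 - 20)/(-4 - 20)) = ((½)*(1/13)*(13 - 39) - 19)*(-5/(-24)) = ((½)*(1/13)*(-26) - 19)*(-1/24*(-5)) = (-1 - 19)*(5/24) = -20*5/24 = -25/6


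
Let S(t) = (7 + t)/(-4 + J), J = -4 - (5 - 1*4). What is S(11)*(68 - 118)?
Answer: 100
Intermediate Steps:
J = -5 (J = -4 - (5 - 4) = -4 - 1*1 = -4 - 1 = -5)
S(t) = -7/9 - t/9 (S(t) = (7 + t)/(-4 - 5) = (7 + t)/(-9) = (7 + t)*(-⅑) = -7/9 - t/9)
S(11)*(68 - 118) = (-7/9 - ⅑*11)*(68 - 118) = (-7/9 - 11/9)*(-50) = -2*(-50) = 100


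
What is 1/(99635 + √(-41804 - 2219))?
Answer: 99635/9927177248 - I*√44023/9927177248 ≈ 1.0037e-5 - 2.1136e-8*I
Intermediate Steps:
1/(99635 + √(-41804 - 2219)) = 1/(99635 + √(-44023)) = 1/(99635 + I*√44023)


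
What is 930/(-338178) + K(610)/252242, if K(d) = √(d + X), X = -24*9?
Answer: -155/56363 + √394/252242 ≈ -0.0026713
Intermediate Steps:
X = -216
K(d) = √(-216 + d) (K(d) = √(d - 216) = √(-216 + d))
930/(-338178) + K(610)/252242 = 930/(-338178) + √(-216 + 610)/252242 = 930*(-1/338178) + √394*(1/252242) = -155/56363 + √394/252242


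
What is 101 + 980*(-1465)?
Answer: -1435599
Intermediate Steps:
101 + 980*(-1465) = 101 - 1435700 = -1435599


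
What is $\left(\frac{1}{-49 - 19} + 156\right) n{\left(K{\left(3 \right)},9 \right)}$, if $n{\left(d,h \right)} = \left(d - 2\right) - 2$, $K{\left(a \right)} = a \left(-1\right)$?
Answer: $- \frac{74249}{68} \approx -1091.9$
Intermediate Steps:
$K{\left(a \right)} = - a$
$n{\left(d,h \right)} = -4 + d$ ($n{\left(d,h \right)} = \left(-2 + d\right) - 2 = -4 + d$)
$\left(\frac{1}{-49 - 19} + 156\right) n{\left(K{\left(3 \right)},9 \right)} = \left(\frac{1}{-49 - 19} + 156\right) \left(-4 - 3\right) = \left(\frac{1}{-68} + 156\right) \left(-4 - 3\right) = \left(- \frac{1}{68} + 156\right) \left(-7\right) = \frac{10607}{68} \left(-7\right) = - \frac{74249}{68}$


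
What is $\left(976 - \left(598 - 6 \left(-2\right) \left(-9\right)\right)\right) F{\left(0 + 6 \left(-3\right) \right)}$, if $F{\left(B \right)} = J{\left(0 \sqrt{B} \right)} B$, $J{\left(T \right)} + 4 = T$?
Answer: $34992$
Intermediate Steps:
$J{\left(T \right)} = -4 + T$
$F{\left(B \right)} = - 4 B$ ($F{\left(B \right)} = \left(-4 + 0 \sqrt{B}\right) B = \left(-4 + 0\right) B = - 4 B$)
$\left(976 - \left(598 - 6 \left(-2\right) \left(-9\right)\right)\right) F{\left(0 + 6 \left(-3\right) \right)} = \left(976 - \left(598 - 6 \left(-2\right) \left(-9\right)\right)\right) \left(- 4 \left(0 + 6 \left(-3\right)\right)\right) = \left(976 - 490\right) \left(- 4 \left(0 - 18\right)\right) = \left(976 + \left(108 - 598\right)\right) \left(\left(-4\right) \left(-18\right)\right) = \left(976 - 490\right) 72 = 486 \cdot 72 = 34992$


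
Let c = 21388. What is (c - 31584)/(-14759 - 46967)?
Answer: 5098/30863 ≈ 0.16518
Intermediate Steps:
(c - 31584)/(-14759 - 46967) = (21388 - 31584)/(-14759 - 46967) = -10196/(-61726) = -10196*(-1/61726) = 5098/30863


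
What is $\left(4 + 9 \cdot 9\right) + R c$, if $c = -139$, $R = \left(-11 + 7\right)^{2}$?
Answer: $-2139$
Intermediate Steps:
$R = 16$ ($R = \left(-4\right)^{2} = 16$)
$\left(4 + 9 \cdot 9\right) + R c = \left(4 + 9 \cdot 9\right) + 16 \left(-139\right) = \left(4 + 81\right) - 2224 = 85 - 2224 = -2139$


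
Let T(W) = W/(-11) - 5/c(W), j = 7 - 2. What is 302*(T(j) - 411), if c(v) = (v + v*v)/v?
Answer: -4108861/33 ≈ -1.2451e+5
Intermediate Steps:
c(v) = (v + v²)/v
j = 5
T(W) = -5/(1 + W) - W/11 (T(W) = W/(-11) - 5/(1 + W) = W*(-1/11) - 5/(1 + W) = -W/11 - 5/(1 + W) = -5/(1 + W) - W/11)
302*(T(j) - 411) = 302*((-55 - 1*5*(1 + 5))/(11*(1 + 5)) - 411) = 302*((1/11)*(-55 - 1*5*6)/6 - 411) = 302*((1/11)*(⅙)*(-55 - 30) - 411) = 302*((1/11)*(⅙)*(-85) - 411) = 302*(-85/66 - 411) = 302*(-27211/66) = -4108861/33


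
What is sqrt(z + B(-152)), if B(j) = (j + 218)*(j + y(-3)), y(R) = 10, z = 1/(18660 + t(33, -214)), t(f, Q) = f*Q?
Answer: 7*I*sqrt(25727785410)/11598 ≈ 96.809*I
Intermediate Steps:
t(f, Q) = Q*f
z = 1/11598 (z = 1/(18660 - 214*33) = 1/(18660 - 7062) = 1/11598 ≈ 8.6222e-5)
B(j) = (10 + j)*(218 + j) (B(j) = (j + 218)*(j + 10) = (218 + j)*(10 + j) = (10 + j)*(218 + j))
sqrt(z + B(-152)) = sqrt(1/11598 + (2180 + (-152)**2 + 228*(-152))) = sqrt(1/11598 + (2180 + 23104 - 34656)) = sqrt(1/11598 - 9372) = sqrt(-108696455/11598) = 7*I*sqrt(25727785410)/11598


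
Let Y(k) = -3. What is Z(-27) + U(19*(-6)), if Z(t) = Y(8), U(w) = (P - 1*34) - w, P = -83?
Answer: -6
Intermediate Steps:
U(w) = -117 - w (U(w) = (-83 - 1*34) - w = (-83 - 34) - w = -117 - w)
Z(t) = -3
Z(-27) + U(19*(-6)) = -3 + (-117 - 19*(-6)) = -3 + (-117 - 1*(-114)) = -3 + (-117 + 114) = -3 - 3 = -6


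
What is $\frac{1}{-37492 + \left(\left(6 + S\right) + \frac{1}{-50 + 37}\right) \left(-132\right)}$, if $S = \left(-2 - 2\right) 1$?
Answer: $- \frac{13}{490696} \approx -2.6493 \cdot 10^{-5}$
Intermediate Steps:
$S = -4$ ($S = \left(-4\right) 1 = -4$)
$\frac{1}{-37492 + \left(\left(6 + S\right) + \frac{1}{-50 + 37}\right) \left(-132\right)} = \frac{1}{-37492 + \left(\left(6 - 4\right) + \frac{1}{-50 + 37}\right) \left(-132\right)} = \frac{1}{-37492 + \left(2 + \frac{1}{-13}\right) \left(-132\right)} = \frac{1}{-37492 + \left(2 - \frac{1}{13}\right) \left(-132\right)} = \frac{1}{-37492 + \frac{25}{13} \left(-132\right)} = \frac{1}{-37492 - \frac{3300}{13}} = \frac{1}{- \frac{490696}{13}} = - \frac{13}{490696}$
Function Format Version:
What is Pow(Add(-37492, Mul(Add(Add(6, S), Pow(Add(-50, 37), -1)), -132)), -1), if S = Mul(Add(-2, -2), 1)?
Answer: Rational(-13, 490696) ≈ -2.6493e-5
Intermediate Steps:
S = -4 (S = Mul(-4, 1) = -4)
Pow(Add(-37492, Mul(Add(Add(6, S), Pow(Add(-50, 37), -1)), -132)), -1) = Pow(Add(-37492, Mul(Add(Add(6, -4), Pow(Add(-50, 37), -1)), -132)), -1) = Pow(Add(-37492, Mul(Add(2, Pow(-13, -1)), -132)), -1) = Pow(Add(-37492, Mul(Add(2, Rational(-1, 13)), -132)), -1) = Pow(Add(-37492, Mul(Rational(25, 13), -132)), -1) = Pow(Add(-37492, Rational(-3300, 13)), -1) = Pow(Rational(-490696, 13), -1) = Rational(-13, 490696)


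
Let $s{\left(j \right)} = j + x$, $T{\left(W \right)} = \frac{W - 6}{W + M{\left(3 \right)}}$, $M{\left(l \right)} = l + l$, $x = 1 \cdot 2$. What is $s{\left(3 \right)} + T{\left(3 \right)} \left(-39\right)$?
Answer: $18$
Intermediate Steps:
$x = 2$
$M{\left(l \right)} = 2 l$
$T{\left(W \right)} = \frac{-6 + W}{6 + W}$ ($T{\left(W \right)} = \frac{W - 6}{W + 2 \cdot 3} = \frac{-6 + W}{W + 6} = \frac{-6 + W}{6 + W}$)
$s{\left(j \right)} = 2 + j$ ($s{\left(j \right)} = j + 2 = 2 + j$)
$s{\left(3 \right)} + T{\left(3 \right)} \left(-39\right) = \left(2 + 3\right) + \frac{-6 + 3}{6 + 3} \left(-39\right) = 5 + \frac{1}{9} \left(-3\right) \left(-39\right) = 5 - -13 = 5 + 13 = 18$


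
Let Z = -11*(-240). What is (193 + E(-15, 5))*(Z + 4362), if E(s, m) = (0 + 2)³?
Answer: 1407402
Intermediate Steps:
Z = 2640
E(s, m) = 8 (E(s, m) = 2³ = 8)
(193 + E(-15, 5))*(Z + 4362) = (193 + 8)*(2640 + 4362) = 201*7002 = 1407402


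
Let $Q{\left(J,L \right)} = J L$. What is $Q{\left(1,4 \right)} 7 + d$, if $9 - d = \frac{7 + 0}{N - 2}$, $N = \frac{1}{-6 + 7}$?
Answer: $44$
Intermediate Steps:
$N = 1$ ($N = 1^{-1} = 1$)
$d = 16$ ($d = 9 - \frac{7 + 0}{1 - 2} = 9 - \frac{7}{-1} = 9 - 7 \left(-1\right) = 9 - -7 = 9 + 7 = 16$)
$Q{\left(1,4 \right)} 7 + d = 1 \cdot 4 \cdot 7 + 16 = 4 \cdot 7 + 16 = 28 + 16 = 44$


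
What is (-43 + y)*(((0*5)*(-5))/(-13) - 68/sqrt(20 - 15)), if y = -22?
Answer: 884*sqrt(5) ≈ 1976.7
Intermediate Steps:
(-43 + y)*(((0*5)*(-5))/(-13) - 68/sqrt(20 - 15)) = (-43 - 22)*(((0*5)*(-5))/(-13) - 68/sqrt(20 - 15)) = -65*((0*(-5))*(-1/13) - 68*sqrt(5)/5) = -65*(0*(-1/13) - 68*sqrt(5)/5) = -65*(0 - 68*sqrt(5)/5) = -(-884)*sqrt(5) = 884*sqrt(5)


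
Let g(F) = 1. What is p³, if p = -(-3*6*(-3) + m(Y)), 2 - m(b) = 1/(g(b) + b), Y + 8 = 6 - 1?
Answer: -1442897/8 ≈ -1.8036e+5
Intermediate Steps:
Y = -3 (Y = -8 + (6 - 1) = -8 + 5 = -3)
m(b) = 2 - 1/(1 + b)
p = -113/2 (p = -(-3*6*(-3) + (1 + 2*(-3))/(1 - 3)) = -(-18*(-3) + (1 - 6)/(-2)) = -(54 - ½*(-5)) = -(54 + 5/2) = -1*113/2 = -113/2 ≈ -56.500)
p³ = (-113/2)³ = -1442897/8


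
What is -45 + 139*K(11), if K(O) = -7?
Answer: -1018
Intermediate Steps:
-45 + 139*K(11) = -45 + 139*(-7) = -45 - 973 = -1018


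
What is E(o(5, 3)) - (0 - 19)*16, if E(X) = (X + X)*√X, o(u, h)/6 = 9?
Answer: 304 + 324*√6 ≈ 1097.6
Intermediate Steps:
o(u, h) = 54 (o(u, h) = 6*9 = 54)
E(X) = 2*X^(3/2) (E(X) = (2*X)*√X = 2*X^(3/2))
E(o(5, 3)) - (0 - 19)*16 = 2*54^(3/2) - (0 - 19)*16 = 2*(162*√6) - (-19)*16 = 324*√6 - 1*(-304) = 324*√6 + 304 = 304 + 324*√6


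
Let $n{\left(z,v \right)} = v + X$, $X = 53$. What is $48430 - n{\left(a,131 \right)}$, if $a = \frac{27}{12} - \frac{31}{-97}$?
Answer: $48246$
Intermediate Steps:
$a = \frac{997}{388}$ ($a = 27 \cdot \frac{1}{12} - - \frac{31}{97} = \frac{9}{4} + \frac{31}{97} = \frac{997}{388} \approx 2.5696$)
$n{\left(z,v \right)} = 53 + v$ ($n{\left(z,v \right)} = v + 53 = 53 + v$)
$48430 - n{\left(a,131 \right)} = 48430 - \left(53 + 131\right) = 48430 - 184 = 48246$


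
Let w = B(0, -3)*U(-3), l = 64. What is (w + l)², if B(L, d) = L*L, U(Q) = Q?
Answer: 4096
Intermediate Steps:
B(L, d) = L²
w = 0 (w = 0²*(-3) = 0*(-3) = 0)
(w + l)² = (0 + 64)² = 64² = 4096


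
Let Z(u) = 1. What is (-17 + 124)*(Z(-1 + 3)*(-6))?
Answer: -642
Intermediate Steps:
(-17 + 124)*(Z(-1 + 3)*(-6)) = (-17 + 124)*(1*(-6)) = 107*(-6) = -642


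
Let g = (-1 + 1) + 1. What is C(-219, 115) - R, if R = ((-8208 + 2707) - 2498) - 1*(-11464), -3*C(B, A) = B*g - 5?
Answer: -10171/3 ≈ -3390.3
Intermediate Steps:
g = 1 (g = 0 + 1 = 1)
C(B, A) = 5/3 - B/3 (C(B, A) = -(B*1 - 5)/3 = -(B - 5)/3 = -(-5 + B)/3 = 5/3 - B/3)
R = 3465 (R = (-5501 - 2498) + 11464 = -7999 + 11464 = 3465)
C(-219, 115) - R = (5/3 - 1/3*(-219)) - 1*3465 = (5/3 + 73) - 3465 = 224/3 - 3465 = -10171/3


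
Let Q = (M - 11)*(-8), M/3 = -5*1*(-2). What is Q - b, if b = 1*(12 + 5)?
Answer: -169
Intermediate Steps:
M = 30 (M = 3*(-5*1*(-2)) = 3*(-5*(-2)) = 3*10 = 30)
Q = -152 (Q = (30 - 11)*(-8) = 19*(-8) = -152)
b = 17 (b = 1*17 = 17)
Q - b = -152 - 1*17 = -152 - 17 = -169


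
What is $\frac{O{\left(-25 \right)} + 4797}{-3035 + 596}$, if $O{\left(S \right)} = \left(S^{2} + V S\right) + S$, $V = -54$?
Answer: $- \frac{2249}{813} \approx -2.7663$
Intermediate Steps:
$O{\left(S \right)} = S^{2} - 53 S$ ($O{\left(S \right)} = \left(S^{2} - 54 S\right) + S = S^{2} - 53 S$)
$\frac{O{\left(-25 \right)} + 4797}{-3035 + 596} = \frac{- 25 \left(-53 - 25\right) + 4797}{-3035 + 596} = \frac{\left(-25\right) \left(-78\right) + 4797}{-2439} = \left(1950 + 4797\right) \left(- \frac{1}{2439}\right) = 6747 \left(- \frac{1}{2439}\right) = - \frac{2249}{813}$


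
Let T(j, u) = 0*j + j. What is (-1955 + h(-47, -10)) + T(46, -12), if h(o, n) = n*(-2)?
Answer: -1889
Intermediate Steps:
h(o, n) = -2*n
T(j, u) = j (T(j, u) = 0 + j = j)
(-1955 + h(-47, -10)) + T(46, -12) = (-1955 - 2*(-10)) + 46 = (-1955 + 20) + 46 = -1935 + 46 = -1889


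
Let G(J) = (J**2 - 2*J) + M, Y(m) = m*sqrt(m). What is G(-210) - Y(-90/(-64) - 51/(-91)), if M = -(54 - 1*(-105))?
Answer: 44361 - 5727*sqrt(1042314)/2119936 ≈ 44358.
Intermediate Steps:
Y(m) = m**(3/2)
M = -159 (M = -(54 + 105) = -1*159 = -159)
G(J) = -159 + J**2 - 2*J (G(J) = (J**2 - 2*J) - 159 = -159 + J**2 - 2*J)
G(-210) - Y(-90/(-64) - 51/(-91)) = (-159 + (-210)**2 - 2*(-210)) - (-90/(-64) - 51/(-91))**(3/2) = (-159 + 44100 + 420) - (-90*(-1/64) - 51*(-1/91))**(3/2) = 44361 - (45/32 + 51/91)**(3/2) = 44361 - (5727/2912)**(3/2) = 44361 - 5727*sqrt(1042314)/2119936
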